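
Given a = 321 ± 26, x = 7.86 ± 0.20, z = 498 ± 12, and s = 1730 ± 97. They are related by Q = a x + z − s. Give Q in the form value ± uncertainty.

Let p = a·x = 2520. δp/p = √((1·δa/a)² + (1·δx/x)²) = √(0.00656 + 0.000647) = 0.0849, so δp = 214.
Q = p + z − s: δQ = √(δp² + δz² + δs²) = √(45900 + 144 + 9410) = 235
Q = 1290.

1290 ± 235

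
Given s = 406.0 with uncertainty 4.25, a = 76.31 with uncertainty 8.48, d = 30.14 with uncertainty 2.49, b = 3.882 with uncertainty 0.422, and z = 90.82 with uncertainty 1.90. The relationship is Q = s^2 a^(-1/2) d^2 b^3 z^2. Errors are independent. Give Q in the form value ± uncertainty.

(8.271 ± 3.08) × 10^12

Each factor contributes (exponent × relative error)² to (δQ/Q)²:
  (2·δs/s)² = (2×0.0105)² = 0.000438;  (−½·δa/a)² = (-0.5×0.111)² = 0.00309;  (2·δd/d)² = (2×0.0826)² = 0.0273;  (3·δb/b)² = (3×0.109)² = 0.106;  (2·δz/z)² = (2×0.0209)² = 0.00175
δQ/Q = √(0.139) = 0.373
Q = 8.271e+12, so δQ = 0.373 × 8.271e+12 = 3.08e+12.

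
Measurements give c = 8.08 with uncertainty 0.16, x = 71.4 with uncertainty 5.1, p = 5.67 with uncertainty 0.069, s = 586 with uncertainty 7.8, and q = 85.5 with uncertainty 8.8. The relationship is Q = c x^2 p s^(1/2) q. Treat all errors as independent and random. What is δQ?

Relative error in a monomial: (δQ/Q)² = Σ (nᵢ · δxᵢ/xᵢ)².
  (1·δc/c)² = (1×0.0198)² = 0.000392;  (2·δx/x)² = (2×0.0714)² = 0.0204;  (1·δp/p)² = (1×0.0122)² = 0.000148;  (½·δs/s)² = (0.5×0.0133)² = 4.43e-05;  (1·δq/q)² = (1×0.103)² = 0.0106
δQ/Q = √(0.0316) = 0.178
Q = 4.83e+08, so δQ = 0.178 × 4.83e+08 = 8.59e+07.

8.59e+07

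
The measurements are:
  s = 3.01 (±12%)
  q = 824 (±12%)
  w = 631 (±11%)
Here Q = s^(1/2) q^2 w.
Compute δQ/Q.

Relative error in a monomial: (δQ/Q)² = Σ (nᵢ · δxᵢ/xᵢ)².
  (½·δs/s)² = (0.5×0.120)² = 0.00360;  (2·δq/q)² = (2×0.120)² = 0.0576;  (1·δw/w)² = (1×0.110)² = 0.0121
δQ/Q = √(0.0733) = 0.271

0.271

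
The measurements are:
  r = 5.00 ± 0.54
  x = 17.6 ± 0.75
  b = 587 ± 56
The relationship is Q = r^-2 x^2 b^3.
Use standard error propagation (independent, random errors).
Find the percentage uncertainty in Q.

Q is a product of powers, so relative uncertainties combine in quadrature:
  (-2·δr/r)² = (-2×0.108)² = 0.0467;  (2·δx/x)² = (2×0.0426)² = 0.00726;  (3·δb/b)² = (3×0.0954)² = 0.0819
δQ/Q = √(0.136) = 0.369

36.9%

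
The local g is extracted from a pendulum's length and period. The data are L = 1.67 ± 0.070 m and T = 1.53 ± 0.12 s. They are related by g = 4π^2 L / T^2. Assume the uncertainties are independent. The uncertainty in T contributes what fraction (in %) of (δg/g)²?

93.3%

(δg/g)² = (1·δL/L)² + (-2·δT/T)²
  L term: (1×0.0419)² = 0.00176
  T term: (-2×0.0784)² = 0.0246
Total = 0.0264. Share from T = 0.0246/0.0264 = 0.933.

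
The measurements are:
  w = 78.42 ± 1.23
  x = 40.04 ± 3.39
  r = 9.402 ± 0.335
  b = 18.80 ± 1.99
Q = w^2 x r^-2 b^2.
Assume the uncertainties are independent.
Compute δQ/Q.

0.241

Each factor contributes (exponent × relative error)² to (δQ/Q)²:
  (2·δw/w)² = (2×0.0157)² = 0.000984;  (1·δx/x)² = (1×0.0847)² = 0.00717;  (-2·δr/r)² = (-2×0.0356)² = 0.00508;  (2·δb/b)² = (2×0.106)² = 0.0448
δQ/Q = √(0.0580) = 0.241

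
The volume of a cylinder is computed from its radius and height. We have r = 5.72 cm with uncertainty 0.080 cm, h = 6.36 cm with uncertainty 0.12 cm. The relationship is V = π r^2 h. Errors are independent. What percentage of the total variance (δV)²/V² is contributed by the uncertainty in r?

68.7%

(δV/V)² = (2·δr/r)² + (1·δh/h)²
  r term: (2×0.0140)² = 0.000782
  h term: (1×0.0189)² = 0.000356
Total = 0.00114. Share from r = 0.000782/0.00114 = 0.687.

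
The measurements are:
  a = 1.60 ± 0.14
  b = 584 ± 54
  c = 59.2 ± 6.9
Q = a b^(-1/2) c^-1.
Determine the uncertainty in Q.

Each factor contributes (exponent × relative error)² to (δQ/Q)²:
  (1·δa/a)² = (1×0.0875)² = 0.00766;  (−½·δb/b)² = (-0.5×0.0925)² = 0.00214;  (-1·δc/c)² = (-1×0.117)² = 0.0136
δQ/Q = √(0.0234) = 0.153
Q = 0.00112, so δQ = 0.153 × 0.00112 = 0.000171.

0.000171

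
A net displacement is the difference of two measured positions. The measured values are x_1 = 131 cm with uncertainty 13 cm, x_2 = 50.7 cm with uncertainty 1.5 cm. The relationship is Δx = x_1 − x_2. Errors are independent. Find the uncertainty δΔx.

For a sum/difference, combine absolute errors in quadrature:
  (δx_1)² = 169;  (δx_2)² = 2.25
δΔx = √(171) = 13.1 cm

13.1 cm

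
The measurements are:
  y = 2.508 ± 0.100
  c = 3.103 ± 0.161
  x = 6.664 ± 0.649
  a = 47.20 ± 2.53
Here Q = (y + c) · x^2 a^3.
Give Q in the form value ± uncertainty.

(2.620 ± 0.668) × 10^7

Let u = y + c = 5.611. δu = √(δy² + δc²) = √(0.0100 + 0.0259) = 0.190, so δu/u = 0.0338.
Q is then a monomial in u, x, a:
δQ/Q = √((δu/u)² + (2·δx/x)² + (3·δa/a)²) = √(0.00114 + 0.0379 + 0.0259) = 0.255
Q = 2.62e+07, so δQ = 0.255 × 2.62e+07 = 6.68e+06.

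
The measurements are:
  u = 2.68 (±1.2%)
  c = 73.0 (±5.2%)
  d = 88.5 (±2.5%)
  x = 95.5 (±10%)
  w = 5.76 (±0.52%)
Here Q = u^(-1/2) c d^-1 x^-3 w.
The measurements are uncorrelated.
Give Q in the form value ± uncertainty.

(3.33 ± 1.02) × 10^-6

For a monomial Q ∝ u^(-1/2), c, d^-1, x^-3, w, fractional errors add in quadrature:
  (−½·δu/u)² = (-0.5×0.0120)² = 3.6e-05;  (1·δc/c)² = (1×0.0520)² = 0.00270;  (-1·δd/d)² = (-1×0.0250)² = 0.000625;  (-3·δx/x)² = (-3×0.100)² = 0.0900;  (1·δw/w)² = (1×0.00520)² = 2.7e-05
δQ/Q = √(0.0934) = 0.306
Q = 3.33e-06, so δQ = 0.306 × 3.33e-06 = 1.02e-06.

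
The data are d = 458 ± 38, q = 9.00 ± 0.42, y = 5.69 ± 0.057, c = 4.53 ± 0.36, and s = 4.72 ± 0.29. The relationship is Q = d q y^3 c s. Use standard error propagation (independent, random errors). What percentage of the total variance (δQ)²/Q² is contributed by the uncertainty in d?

34.3%

(δQ/Q)² = (1·δd/d)² + (1·δq/q)² + (3·δy/y)² + (1·δc/c)² + (1·δs/s)²
  d term: (1×0.0830)² = 0.00688
  q term: (1×0.0467)² = 0.00218
  y term: (3×0.0100)² = 0.000903
  c term: (1×0.0795)² = 0.00632
  s term: (1×0.0614)² = 0.00377
Total = 0.0201. Share from d = 0.00688/0.0201 = 0.343.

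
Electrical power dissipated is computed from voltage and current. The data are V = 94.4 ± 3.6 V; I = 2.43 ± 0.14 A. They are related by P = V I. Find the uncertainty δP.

15.8 W

For a monomial P ∝ V, I, fractional errors add in quadrature:
  (1·δV/V)² = (1×0.0381)² = 0.00145;  (1·δI/I)² = (1×0.0576)² = 0.00332
δP/P = √(0.00477) = 0.0691
P = 229 W, so δP = 0.0691 × 229 = 15.8 W.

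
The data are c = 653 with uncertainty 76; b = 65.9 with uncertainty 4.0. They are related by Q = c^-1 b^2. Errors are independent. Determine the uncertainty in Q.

For a monomial Q ∝ c^-1, b^2, fractional errors add in quadrature:
  (-1·δc/c)² = (-1×0.116)² = 0.0135;  (2·δb/b)² = (2×0.0607)² = 0.0147
δQ/Q = √(0.0283) = 0.168
Q = 6.65, so δQ = 0.168 × 6.65 = 1.12.

1.12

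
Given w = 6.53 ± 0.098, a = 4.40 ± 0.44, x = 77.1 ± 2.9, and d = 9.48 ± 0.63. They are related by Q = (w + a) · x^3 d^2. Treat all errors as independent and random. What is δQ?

Let u = w + a = 10.9. δu = √(δw² + δa²) = √(0.00960 + 0.194) = 0.451, so δu/u = 0.0412.
Q is then a monomial in u, x, d:
δQ/Q = √((δu/u)² + (3·δx/x)² + (2·δd/d)²) = √(0.00170 + 0.0127 + 0.0177) = 0.179
Q = 4.5e+08, so δQ = 0.179 × 4.5e+08 = 8.07e+07.

8.07e+07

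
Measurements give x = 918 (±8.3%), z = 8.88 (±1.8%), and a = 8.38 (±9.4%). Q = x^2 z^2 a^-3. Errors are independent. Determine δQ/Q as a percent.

For a monomial Q ∝ x^2, z^2, a^-3, fractional errors add in quadrature:
  (2·δx/x)² = (2×0.0830)² = 0.0276;  (2·δz/z)² = (2×0.0180)² = 0.00130;  (-3·δa/a)² = (-3×0.0940)² = 0.0795
δQ/Q = √(0.108) = 0.329

32.9%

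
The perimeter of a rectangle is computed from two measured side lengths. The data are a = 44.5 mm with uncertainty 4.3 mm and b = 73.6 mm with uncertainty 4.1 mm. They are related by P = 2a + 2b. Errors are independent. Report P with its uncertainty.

P is a linear combination, so absolute uncertainties add in quadrature:
  (2·δa)² = 74.0;  (2·δb)² = 67.2
δP = √(141) = 11.9 mm
P = 236 mm.

236 ± 11.9 mm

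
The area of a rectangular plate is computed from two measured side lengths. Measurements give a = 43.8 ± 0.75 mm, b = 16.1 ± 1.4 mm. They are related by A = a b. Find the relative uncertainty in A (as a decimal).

Relative error in a monomial: (δA/A)² = Σ (nᵢ · δxᵢ/xᵢ)².
  (1·δa/a)² = (1×0.0171)² = 0.000293;  (1·δb/b)² = (1×0.0870)² = 0.00756
δA/A = √(0.00785) = 0.0886

0.0886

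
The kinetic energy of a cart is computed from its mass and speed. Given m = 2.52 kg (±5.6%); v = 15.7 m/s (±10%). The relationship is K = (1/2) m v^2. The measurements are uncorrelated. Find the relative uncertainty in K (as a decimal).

0.208

Since K is a product/quotient, work with relative uncertainties:
  (1·δm/m)² = (1×0.0560)² = 0.00314;  (2·δv/v)² = (2×0.100)² = 0.0400
δK/K = √(0.0431) = 0.208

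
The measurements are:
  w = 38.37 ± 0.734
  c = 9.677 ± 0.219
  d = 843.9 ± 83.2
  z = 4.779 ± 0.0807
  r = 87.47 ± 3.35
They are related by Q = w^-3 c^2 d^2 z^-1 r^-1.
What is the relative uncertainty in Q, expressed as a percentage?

Since Q is a product/quotient, work with relative uncertainties:
  (-3·δw/w)² = (-3×0.0191)² = 0.00329;  (2·δc/c)² = (2×0.0226)² = 0.00205;  (2·δd/d)² = (2×0.0986)² = 0.0389;  (-1·δz/z)² = (-1×0.0169)² = 0.000285;  (-1·δr/r)² = (-1×0.0383)² = 0.00147
δQ/Q = √(0.0460) = 0.214

21.4%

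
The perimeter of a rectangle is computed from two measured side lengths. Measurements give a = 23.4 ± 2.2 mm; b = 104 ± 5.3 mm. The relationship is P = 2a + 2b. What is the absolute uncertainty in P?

11.5 mm

Absolute uncertainties add in quadrature for a linear combination:
  (2·δa)² = 19.4;  (2·δb)² = 112
δP = √(132) = 11.5 mm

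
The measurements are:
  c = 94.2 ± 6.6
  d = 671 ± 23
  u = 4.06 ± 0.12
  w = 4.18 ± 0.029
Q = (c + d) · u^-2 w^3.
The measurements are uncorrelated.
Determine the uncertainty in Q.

237

Let h = c + d = 765. δh = √(δc² + δd²) = √(43.6 + 529) = 23.9, so δh/h = 0.0313.
Q is then a monomial in h, u, w:
δQ/Q = √((δh/h)² + (-2·δu/u)² + (3·δw/w)²) = √(0.000978 + 0.00349 + 0.000433) = 0.0700
Q = 3390, so δQ = 0.0700 × 3390 = 237.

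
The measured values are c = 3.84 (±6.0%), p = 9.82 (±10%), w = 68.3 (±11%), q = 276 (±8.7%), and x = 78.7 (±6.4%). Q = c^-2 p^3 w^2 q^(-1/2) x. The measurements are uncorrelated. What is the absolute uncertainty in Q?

5.66e+05

Each factor contributes (exponent × relative error)² to (δQ/Q)²:
  (-2·δc/c)² = (-2×0.0600)² = 0.0144;  (3·δp/p)² = (3×0.100)² = 0.0900;  (2·δw/w)² = (2×0.110)² = 0.0484;  (−½·δq/q)² = (-0.5×0.0870)² = 0.00189;  (1·δx/x)² = (1×0.0640)² = 0.00410
δQ/Q = √(0.159) = 0.398
Q = 1.42e+06, so δQ = 0.398 × 1.42e+06 = 5.66e+05.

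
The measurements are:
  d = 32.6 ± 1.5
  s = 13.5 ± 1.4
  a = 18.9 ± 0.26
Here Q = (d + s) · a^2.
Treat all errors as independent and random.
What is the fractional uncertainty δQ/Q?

0.0523

Let u = d + s = 46.1. δu = √(δd² + δs²) = √(2.25 + 1.96) = 2.05, so δu/u = 0.0445.
Q is then a monomial in u, a:
δQ/Q = √((δu/u)² + (2·δa/a)²) = √(0.00198 + 0.000757) = 0.0523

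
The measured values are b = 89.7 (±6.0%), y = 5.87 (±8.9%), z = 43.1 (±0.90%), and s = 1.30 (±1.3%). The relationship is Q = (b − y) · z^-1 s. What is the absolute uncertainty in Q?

Let u = b − y = 83.8. δu = √(δb² + δy²) = √(29.0 + 0.273) = 5.41, so δu/u = 0.0645.
Q is then a monomial in u, z, s:
δQ/Q = √((δu/u)² + (-1·δz/z)² + (1·δs/s)²) = √(0.00416 + 8.1e-05 + 0.000169) = 0.0664
Q = 2.53, so δQ = 0.0664 × 2.53 = 0.168.

0.168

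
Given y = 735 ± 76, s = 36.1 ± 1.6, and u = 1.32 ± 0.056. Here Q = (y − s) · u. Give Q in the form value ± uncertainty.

923 ± 108

Let w = y − s = 699. δw = √(δy² + δs²) = √(5780 + 2.56) = 76.0, so δw/w = 0.109.
Q is then a monomial in w, u:
δQ/Q = √((δw/w)² + (1·δu/u)²) = √(0.0118 + 0.00180) = 0.117
Q = 923, so δQ = 0.117 × 923 = 108.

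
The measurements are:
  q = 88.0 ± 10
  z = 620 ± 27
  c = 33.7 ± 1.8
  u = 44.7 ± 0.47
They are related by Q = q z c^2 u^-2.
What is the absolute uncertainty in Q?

5060

Products/powers → add relative errors in quadrature, weighted by exponent:
  (1·δq/q)² = (1×0.114)² = 0.0129;  (1·δz/z)² = (1×0.0435)² = 0.00190;  (2·δc/c)² = (2×0.0534)² = 0.0114;  (-2·δu/u)² = (-2×0.0105)² = 0.000442
δQ/Q = √(0.0267) = 0.163
Q = 31000, so δQ = 0.163 × 31000 = 5060.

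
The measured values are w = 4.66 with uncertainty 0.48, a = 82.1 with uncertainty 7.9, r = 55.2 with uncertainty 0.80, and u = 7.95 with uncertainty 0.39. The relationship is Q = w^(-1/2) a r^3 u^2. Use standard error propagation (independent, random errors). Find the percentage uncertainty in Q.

15.3%

Each factor contributes (exponent × relative error)² to (δQ/Q)²:
  (−½·δw/w)² = (-0.5×0.103)² = 0.00265;  (1·δa/a)² = (1×0.0962)² = 0.00926;  (3·δr/r)² = (3×0.0145)² = 0.00189;  (2·δu/u)² = (2×0.0491)² = 0.00963
δQ/Q = √(0.0234) = 0.153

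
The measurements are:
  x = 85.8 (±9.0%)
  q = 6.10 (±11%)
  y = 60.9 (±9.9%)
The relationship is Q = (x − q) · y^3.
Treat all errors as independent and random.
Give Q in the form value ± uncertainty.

(1.80 ± 0.563) × 10^7

Let u = x − q = 79.7. δu = √(δx² + δq²) = √(59.6 + 0.450) = 7.75, so δu/u = 0.0973.
Q is then a monomial in u, y:
δQ/Q = √((δu/u)² + (3·δy/y)²) = √(0.00946 + 0.0882) = 0.313
Q = 1.8e+07, so δQ = 0.313 × 1.8e+07 = 5.63e+06.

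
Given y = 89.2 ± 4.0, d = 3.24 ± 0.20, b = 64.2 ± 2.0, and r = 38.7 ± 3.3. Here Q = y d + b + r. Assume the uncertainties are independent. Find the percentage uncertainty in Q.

5.71%

Let p = y·d = 289. δp/p = √((1·δy/y)² + (1·δd/d)²) = √(0.00201 + 0.00381) = 0.0763, so δp = 22.1.
Q = p + b + r: δQ = √(δp² + δb² + δr²) = √(486 + 4.00 + 10.9) = 22.4
Q = 392, so δQ/Q = 22.4/392 = 0.0571.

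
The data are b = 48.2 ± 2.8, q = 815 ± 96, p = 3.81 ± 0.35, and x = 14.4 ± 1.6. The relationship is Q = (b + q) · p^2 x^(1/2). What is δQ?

Let u = b + q = 863. δu = √(δb² + δq²) = √(7.84 + 9220) = 96.0, so δu/u = 0.111.
Q is then a monomial in u, p, x:
δQ/Q = √((δu/u)² + (2·δp/p)² + (½·δx/x)²) = √(0.0124 + 0.0338 + 0.00309) = 0.222
Q = 47500, so δQ = 0.222 × 47500 = 10500.

10500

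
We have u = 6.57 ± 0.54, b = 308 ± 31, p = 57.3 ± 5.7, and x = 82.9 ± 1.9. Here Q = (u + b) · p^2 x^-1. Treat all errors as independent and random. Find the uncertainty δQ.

2780

Let w = u + b = 315. δw = √(δu² + δb²) = √(0.292 + 961) = 31.0, so δw/w = 0.0986.
Q is then a monomial in w, p, x:
δQ/Q = √((δw/w)² + (2·δp/p)² + (-1·δx/x)²) = √(0.00971 + 0.0396 + 0.000525) = 0.223
Q = 12500, so δQ = 0.223 × 12500 = 2780.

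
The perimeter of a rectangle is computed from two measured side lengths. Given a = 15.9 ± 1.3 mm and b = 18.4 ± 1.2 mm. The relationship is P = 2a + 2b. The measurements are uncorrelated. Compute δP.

3.54 mm

For a sum/difference, combine absolute errors in quadrature:
  (2·δa)² = 6.76;  (2·δb)² = 5.76
δP = √(12.5) = 3.54 mm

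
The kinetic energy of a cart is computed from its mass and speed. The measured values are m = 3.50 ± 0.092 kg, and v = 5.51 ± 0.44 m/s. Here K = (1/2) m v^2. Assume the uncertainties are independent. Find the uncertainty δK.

8.60 J

Relative error in a monomial: (δK/K)² = Σ (nᵢ · δxᵢ/xᵢ)².
  (1·δm/m)² = (1×0.0263)² = 0.000691;  (2·δv/v)² = (2×0.0799)² = 0.0255
δK/K = √(0.0262) = 0.162
K = 53.1 J, so δK = 0.162 × 53.1 = 8.60 J.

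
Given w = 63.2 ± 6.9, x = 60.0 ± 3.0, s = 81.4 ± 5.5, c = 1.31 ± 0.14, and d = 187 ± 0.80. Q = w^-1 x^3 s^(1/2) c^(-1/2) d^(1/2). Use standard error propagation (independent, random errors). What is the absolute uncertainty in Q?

Q is a product of powers, so relative uncertainties combine in quadrature:
  (-1·δw/w)² = (-1×0.109)² = 0.0119;  (3·δx/x)² = (3×0.0500)² = 0.0225;  (½·δs/s)² = (0.5×0.0676)² = 0.00114;  (−½·δc/c)² = (-0.5×0.107)² = 0.00286;  (½·δd/d)² = (0.5×0.00428)² = 4.58e-06
δQ/Q = √(0.0384) = 0.196
Q = 3.68e+05, so δQ = 0.196 × 3.68e+05 = 72200.

72200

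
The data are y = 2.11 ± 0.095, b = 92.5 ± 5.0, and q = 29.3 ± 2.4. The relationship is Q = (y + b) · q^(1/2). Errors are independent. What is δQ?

Let u = y + b = 94.6. δu = √(δy² + δb²) = √(0.00903 + 25.0) = 5.00, so δu/u = 0.0529.
Q is then a monomial in u, q:
δQ/Q = √((δu/u)² + (½·δq/q)²) = √(0.00279 + 0.00168) = 0.0669
Q = 512, so δQ = 0.0669 × 512 = 34.2.

34.2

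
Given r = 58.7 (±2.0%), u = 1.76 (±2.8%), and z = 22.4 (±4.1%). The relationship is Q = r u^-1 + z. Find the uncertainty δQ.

Let p = r·u^-1 = 33.4. δp/p = √((1·δr/r)² + (-1·δu/u)²) = √(0.000400 + 0.000784) = 0.0344, so δp = 1.15.
Q = p + z: δQ = √(δp² + δz²) = √(1.32 + 0.843) = 1.47

1.47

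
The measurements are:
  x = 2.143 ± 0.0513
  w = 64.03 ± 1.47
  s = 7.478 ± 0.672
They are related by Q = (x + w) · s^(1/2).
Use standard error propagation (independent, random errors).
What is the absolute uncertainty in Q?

Let u = x + w = 66.17. δu = √(δx² + δw²) = √(0.00263 + 2.16) = 1.47, so δu/u = 0.0222.
Q is then a monomial in u, s:
δQ/Q = √((δu/u)² + (½·δs/s)²) = √(0.000494 + 0.00202) = 0.0501
Q = 181.0, so δQ = 0.0501 × 181.0 = 9.07.

9.07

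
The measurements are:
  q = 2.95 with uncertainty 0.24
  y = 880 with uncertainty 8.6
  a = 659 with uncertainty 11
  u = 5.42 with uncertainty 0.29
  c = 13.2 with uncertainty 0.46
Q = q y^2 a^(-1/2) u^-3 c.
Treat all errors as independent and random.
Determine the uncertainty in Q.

1360

Since Q is a product/quotient, work with relative uncertainties:
  (1·δq/q)² = (1×0.0814)² = 0.00662;  (2·δy/y)² = (2×0.00977)² = 0.000382;  (−½·δa/a)² = (-0.5×0.0167)² = 6.97e-05;  (-3·δu/u)² = (-3×0.0535)² = 0.0258;  (1·δc/c)² = (1×0.0348)² = 0.00121
δQ/Q = √(0.0341) = 0.185
Q = 7380, so δQ = 0.185 × 7380 = 1360.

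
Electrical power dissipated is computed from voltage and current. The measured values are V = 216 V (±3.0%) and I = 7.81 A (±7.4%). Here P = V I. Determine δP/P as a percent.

7.98%

Products/powers → add relative errors in quadrature, weighted by exponent:
  (1·δV/V)² = (1×0.0300)² = 0.000900;  (1·δI/I)² = (1×0.0740)² = 0.00548
δP/P = √(0.00638) = 0.0798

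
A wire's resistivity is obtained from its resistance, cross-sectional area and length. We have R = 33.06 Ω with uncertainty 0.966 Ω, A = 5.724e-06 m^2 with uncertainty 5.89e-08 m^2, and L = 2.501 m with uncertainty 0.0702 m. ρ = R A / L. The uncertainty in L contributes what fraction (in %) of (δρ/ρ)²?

45.1%

(δρ/ρ)² = (1·δR/R)² + (1·δA/A)² + (-1·δL/L)²
  R term: (1×0.0292)² = 0.000854
  A term: (1×0.0103)² = 0.000106
  L term: (-1×0.0281)² = 0.000788
Total = 0.00175. Share from L = 0.000788/0.00175 = 0.451.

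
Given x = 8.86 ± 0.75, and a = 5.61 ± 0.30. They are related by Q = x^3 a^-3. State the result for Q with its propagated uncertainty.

For a monomial Q ∝ x^3, a^-3, fractional errors add in quadrature:
  (3·δx/x)² = (3×0.0847)² = 0.0645;  (-3·δa/a)² = (-3×0.0535)² = 0.0257
δQ/Q = √(0.0902) = 0.300
Q = 3.94, so δQ = 0.300 × 3.94 = 1.18.

3.94 ± 1.18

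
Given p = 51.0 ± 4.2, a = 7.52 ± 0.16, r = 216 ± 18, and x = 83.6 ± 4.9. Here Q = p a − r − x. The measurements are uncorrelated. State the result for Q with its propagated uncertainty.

Let w = p·a = 384. δw/w = √((1·δp/p)² + (1·δa/a)²) = √(0.00678 + 0.000453) = 0.0851, so δw = 32.6.
Q = w − r − x: δQ = √(δw² + δr² + δx²) = √(1060 + 324 + 24.0) = 37.6
Q = 83.9.

83.9 ± 37.6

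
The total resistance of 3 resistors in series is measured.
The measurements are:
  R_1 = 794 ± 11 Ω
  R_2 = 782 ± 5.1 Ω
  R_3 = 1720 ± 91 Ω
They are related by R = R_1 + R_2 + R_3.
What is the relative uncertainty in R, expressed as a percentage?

2.79%

Each term contributes (cᵢ δxᵢ)² to (δR)²:
  (δR_1)² = 121;  (δR_2)² = 26.0;  (δR_3)² = 8280
δR = √(8430) = 91.8 Ω
R = 3300 Ω, so δR/R = 91.8/3300 = 0.0279.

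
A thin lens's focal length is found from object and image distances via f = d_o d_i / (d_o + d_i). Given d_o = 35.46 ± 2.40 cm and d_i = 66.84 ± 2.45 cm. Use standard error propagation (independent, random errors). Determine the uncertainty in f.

1.07 cm

∂f/∂d_o = (d_i/(d_o+d_i))² = 0.427;  ∂f/∂d_i = (d_o/(d_o+d_i))² = 0.120
δf = √((∂f/∂d_o · δd_o)² + (∂f/∂d_i · δd_i)²) = √(1.05 + 0.0867) = 1.07 cm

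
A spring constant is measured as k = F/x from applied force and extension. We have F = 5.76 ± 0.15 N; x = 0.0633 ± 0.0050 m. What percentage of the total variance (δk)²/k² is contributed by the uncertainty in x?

(δk/k)² = (1·δF/F)² + (-1·δx/x)²
  F term: (1×0.0260)² = 0.000678
  x term: (-1×0.0790)² = 0.00624
Total = 0.00692. Share from x = 0.00624/0.00692 = 0.902.

90.2%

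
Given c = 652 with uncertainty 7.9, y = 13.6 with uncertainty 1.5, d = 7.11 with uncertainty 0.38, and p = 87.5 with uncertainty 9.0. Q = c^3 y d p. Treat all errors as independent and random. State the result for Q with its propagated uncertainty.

Products/powers → add relative errors in quadrature, weighted by exponent:
  (3·δc/c)² = (3×0.0121)² = 0.00132;  (1·δy/y)² = (1×0.110)² = 0.0122;  (1·δd/d)² = (1×0.0534)² = 0.00286;  (1·δp/p)² = (1×0.103)² = 0.0106
δQ/Q = √(0.0269) = 0.164
Q = 2.35e+12, so δQ = 0.164 × 2.35e+12 = 3.85e+11.

(2.35 ± 0.385) × 10^12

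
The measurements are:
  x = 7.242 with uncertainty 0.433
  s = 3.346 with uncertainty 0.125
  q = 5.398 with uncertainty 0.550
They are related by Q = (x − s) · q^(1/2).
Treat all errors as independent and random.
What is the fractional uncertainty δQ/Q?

Let u = x − s = 3.896. δu = √(δx² + δs²) = √(0.187 + 0.0156) = 0.451, so δu/u = 0.116.
Q is then a monomial in u, q:
δQ/Q = √((δu/u)² + (½·δq/q)²) = √(0.0134 + 0.00260) = 0.126

0.126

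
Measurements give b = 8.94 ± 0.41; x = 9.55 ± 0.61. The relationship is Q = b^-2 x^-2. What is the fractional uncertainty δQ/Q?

0.157

Since Q is a product/quotient, work with relative uncertainties:
  (-2·δb/b)² = (-2×0.0459)² = 0.00841;  (-2·δx/x)² = (-2×0.0639)² = 0.0163
δQ/Q = √(0.0247) = 0.157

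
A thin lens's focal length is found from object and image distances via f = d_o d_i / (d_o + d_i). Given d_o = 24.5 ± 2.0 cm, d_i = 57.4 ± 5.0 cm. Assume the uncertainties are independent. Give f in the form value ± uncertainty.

∂f/∂d_o = (d_i/(d_o+d_i))² = 0.491;  ∂f/∂d_i = (d_o/(d_o+d_i))² = 0.0895
δf = √((∂f/∂d_o · δd_o)² + (∂f/∂d_i · δd_i)²) = √(0.965 + 0.200) = 1.08 cm
f = 17.2 cm.

17.2 ± 1.08 cm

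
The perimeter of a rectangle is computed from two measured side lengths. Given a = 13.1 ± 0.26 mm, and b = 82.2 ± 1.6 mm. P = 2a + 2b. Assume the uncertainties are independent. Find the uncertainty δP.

For a sum/difference, combine absolute errors in quadrature:
  (2·δa)² = 0.270;  (2·δb)² = 10.2
δP = √(10.5) = 3.24 mm

3.24 mm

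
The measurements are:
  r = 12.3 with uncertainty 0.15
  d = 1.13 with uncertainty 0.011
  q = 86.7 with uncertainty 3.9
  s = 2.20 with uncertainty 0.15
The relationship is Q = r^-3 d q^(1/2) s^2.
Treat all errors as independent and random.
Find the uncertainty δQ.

0.00392

Products/powers → add relative errors in quadrature, weighted by exponent:
  (-3·δr/r)² = (-3×0.0122)² = 0.00134;  (1·δd/d)² = (1×0.00973)² = 9.48e-05;  (½·δq/q)² = (0.5×0.0450)² = 0.000506;  (2·δs/s)² = (2×0.0682)² = 0.0186
δQ/Q = √(0.0205) = 0.143
Q = 0.0274, so δQ = 0.143 × 0.0274 = 0.00392.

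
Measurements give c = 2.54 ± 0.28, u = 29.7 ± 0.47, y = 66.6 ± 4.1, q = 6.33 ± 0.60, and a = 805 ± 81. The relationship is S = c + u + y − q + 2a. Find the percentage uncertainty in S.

For a sum/difference, combine absolute errors in quadrature:
  (δc)² = 0.0784;  (δu)² = 0.221;  (δy)² = 16.8;  (δq)² = 0.360;  (2·δa)² = 26200
δS = √(26300) = 162
S = 1700, so δS/S = 162/1700 = 0.0952.

9.52%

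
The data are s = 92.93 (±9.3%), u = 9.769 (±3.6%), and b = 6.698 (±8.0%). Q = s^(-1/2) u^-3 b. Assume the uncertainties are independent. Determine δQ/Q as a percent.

14.2%

Products/powers → add relative errors in quadrature, weighted by exponent:
  (−½·δs/s)² = (-0.5×0.0930)² = 0.00216;  (-3·δu/u)² = (-3×0.0360)² = 0.0117;  (1·δb/b)² = (1×0.0800)² = 0.00640
δQ/Q = √(0.0202) = 0.142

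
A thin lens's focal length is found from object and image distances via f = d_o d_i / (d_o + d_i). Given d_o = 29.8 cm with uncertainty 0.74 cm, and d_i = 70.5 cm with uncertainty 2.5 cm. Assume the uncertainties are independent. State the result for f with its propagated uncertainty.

∂f/∂d_o = (d_i/(d_o+d_i))² = 0.494;  ∂f/∂d_i = (d_o/(d_o+d_i))² = 0.0883
δf = √((∂f/∂d_o · δd_o)² + (∂f/∂d_i · δd_i)²) = √(0.134 + 0.0487) = 0.427 cm
f = 20.9 cm.

20.9 ± 0.427 cm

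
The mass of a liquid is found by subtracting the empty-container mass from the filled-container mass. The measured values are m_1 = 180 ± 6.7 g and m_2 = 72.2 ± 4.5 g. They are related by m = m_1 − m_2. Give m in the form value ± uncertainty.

108 ± 8.07 g

Absolute uncertainties add in quadrature for a linear combination:
  (δm_1)² = 44.9;  (δm_2)² = 20.2
δm = √(65.1) = 8.07 g
m = 108 g.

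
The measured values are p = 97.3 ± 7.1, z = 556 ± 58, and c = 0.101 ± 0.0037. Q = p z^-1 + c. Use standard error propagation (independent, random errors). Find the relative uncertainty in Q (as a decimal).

Let w = p·z^-1 = 0.175. δw/w = √((1·δp/p)² + (-1·δz/z)²) = √(0.00532 + 0.0109) = 0.127, so δw = 0.0223.
Q = w + c: δQ = √(δw² + δc²) = √(0.000496 + 1.37e-05) = 0.0226
Q = 0.276, so δQ/Q = 0.0226/0.276 = 0.0818.

0.0818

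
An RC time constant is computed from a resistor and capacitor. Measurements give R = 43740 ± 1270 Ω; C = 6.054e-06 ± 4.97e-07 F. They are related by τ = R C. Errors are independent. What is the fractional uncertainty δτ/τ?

0.0871

Each factor contributes (exponent × relative error)² to (δτ/τ)²:
  (1·δR/R)² = (1×0.0290)² = 0.000843;  (1·δC/C)² = (1×0.0821)² = 0.00674
δτ/τ = √(0.00758) = 0.0871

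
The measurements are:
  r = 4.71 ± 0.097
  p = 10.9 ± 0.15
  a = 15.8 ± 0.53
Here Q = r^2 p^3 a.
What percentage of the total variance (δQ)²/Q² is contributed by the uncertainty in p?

(δQ/Q)² = (2·δr/r)² + (3·δp/p)² + (1·δa/a)²
  r term: (2×0.0206)² = 0.00170
  p term: (3×0.0138)² = 0.00170
  a term: (1×0.0335)² = 0.00113
Total = 0.00453. Share from p = 0.00170/0.00453 = 0.377.

37.7%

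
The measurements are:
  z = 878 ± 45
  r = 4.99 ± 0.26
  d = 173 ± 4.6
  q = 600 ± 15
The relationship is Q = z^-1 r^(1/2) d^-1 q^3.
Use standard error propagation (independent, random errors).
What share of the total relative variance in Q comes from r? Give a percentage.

7.04%

(δQ/Q)² = (-1·δz/z)² + (½·δr/r)² + (-1·δd/d)² + (3·δq/q)²
  z term: (-1×0.0513)² = 0.00263
  r term: (0.5×0.0521)² = 0.000679
  d term: (-1×0.0266)² = 0.000707
  q term: (3×0.0250)² = 0.00563
Total = 0.00964. Share from r = 0.000679/0.00964 = 0.0704.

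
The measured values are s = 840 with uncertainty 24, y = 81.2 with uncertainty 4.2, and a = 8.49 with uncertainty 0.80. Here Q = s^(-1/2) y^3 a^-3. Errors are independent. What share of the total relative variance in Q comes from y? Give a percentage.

(δQ/Q)² = (−½·δs/s)² + (3·δy/y)² + (-3·δa/a)²
  s term: (-0.5×0.0286)² = 0.000204
  y term: (3×0.0517)² = 0.0241
  a term: (-3×0.0942)² = 0.0799
Total = 0.104. Share from y = 0.0241/0.104 = 0.231.

23.1%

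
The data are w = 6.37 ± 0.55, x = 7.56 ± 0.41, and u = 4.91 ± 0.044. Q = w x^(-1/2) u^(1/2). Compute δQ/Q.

Relative error in a monomial: (δQ/Q)² = Σ (nᵢ · δxᵢ/xᵢ)².
  (1·δw/w)² = (1×0.0863)² = 0.00745;  (−½·δx/x)² = (-0.5×0.0542)² = 0.000735;  (½·δu/u)² = (0.5×0.00896)² = 2.01e-05
δQ/Q = √(0.00821) = 0.0906

0.0906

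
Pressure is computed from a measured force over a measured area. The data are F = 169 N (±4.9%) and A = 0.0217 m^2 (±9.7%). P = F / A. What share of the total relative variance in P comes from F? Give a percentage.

20.3%

(δP/P)² = (1·δF/F)² + (-1·δA/A)²
  F term: (1×0.0490)² = 0.00240
  A term: (-1×0.0970)² = 0.00941
Total = 0.0118. Share from F = 0.00240/0.0118 = 0.203.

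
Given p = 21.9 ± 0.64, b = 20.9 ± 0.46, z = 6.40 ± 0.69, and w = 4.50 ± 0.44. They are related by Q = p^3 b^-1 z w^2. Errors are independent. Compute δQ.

15700

Products/powers → add relative errors in quadrature, weighted by exponent:
  (3·δp/p)² = (3×0.0292)² = 0.00769;  (-1·δb/b)² = (-1×0.0220)² = 0.000484;  (1·δz/z)² = (1×0.108)² = 0.0116;  (2·δw/w)² = (2×0.0978)² = 0.0382
δQ/Q = √(0.0580) = 0.241
Q = 65100, so δQ = 0.241 × 65100 = 15700.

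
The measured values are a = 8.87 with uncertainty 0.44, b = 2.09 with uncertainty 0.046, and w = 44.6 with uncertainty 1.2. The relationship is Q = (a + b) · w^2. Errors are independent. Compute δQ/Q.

Let u = a + b = 11.0. δu = √(δa² + δb²) = √(0.194 + 0.00212) = 0.442, so δu/u = 0.0404.
Q is then a monomial in u, w:
δQ/Q = √((δu/u)² + (2·δw/w)²) = √(0.00163 + 0.00290) = 0.0673

0.0673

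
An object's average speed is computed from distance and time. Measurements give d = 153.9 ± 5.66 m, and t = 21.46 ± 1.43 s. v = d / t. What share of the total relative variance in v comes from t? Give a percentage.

76.7%

(δv/v)² = (1·δd/d)² + (-1·δt/t)²
  d term: (1×0.0368)² = 0.00135
  t term: (-1×0.0666)² = 0.00444
Total = 0.00579. Share from t = 0.00444/0.00579 = 0.767.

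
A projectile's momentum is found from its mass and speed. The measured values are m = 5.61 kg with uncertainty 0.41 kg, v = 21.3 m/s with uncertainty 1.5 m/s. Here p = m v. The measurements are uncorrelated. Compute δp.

Relative error in a monomial: (δp/p)² = Σ (nᵢ · δxᵢ/xᵢ)².
  (1·δm/m)² = (1×0.0731)² = 0.00534;  (1·δv/v)² = (1×0.0704)² = 0.00496
δp/p = √(0.0103) = 0.101
p = 119 kg·m/s, so δp = 0.101 × 119 = 12.1 kg·m/s.

12.1 kg·m/s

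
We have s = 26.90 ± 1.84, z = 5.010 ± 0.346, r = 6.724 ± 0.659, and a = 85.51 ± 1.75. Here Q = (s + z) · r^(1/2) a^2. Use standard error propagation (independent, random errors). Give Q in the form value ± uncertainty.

605000 ± 52500

Let u = s + z = 31.91. δu = √(δs² + δz²) = √(3.39 + 0.120) = 1.87, so δu/u = 0.0587.
Q is then a monomial in u, r, a:
δQ/Q = √((δu/u)² + (½·δr/r)² + (2·δa/a)²) = √(0.00344 + 0.00240 + 0.00168) = 0.0867
Q = 605000, so δQ = 0.0867 × 605000 = 52500.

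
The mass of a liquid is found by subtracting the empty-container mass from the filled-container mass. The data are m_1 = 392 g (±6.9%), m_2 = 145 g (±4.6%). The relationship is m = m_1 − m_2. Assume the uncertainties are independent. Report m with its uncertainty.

247 ± 27.9 g

m is a linear combination, so absolute uncertainties add in quadrature:
  (δm_1)² = 732;  (δm_2)² = 44.5
δm = √(776) = 27.9 g
m = 247 g.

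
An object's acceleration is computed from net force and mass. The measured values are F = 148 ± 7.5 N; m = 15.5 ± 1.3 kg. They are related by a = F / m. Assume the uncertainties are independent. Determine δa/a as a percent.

9.80%

Each factor contributes (exponent × relative error)² to (δa/a)²:
  (1·δF/F)² = (1×0.0507)² = 0.00257;  (-1·δm/m)² = (-1×0.0839)² = 0.00703
δa/a = √(0.00960) = 0.0980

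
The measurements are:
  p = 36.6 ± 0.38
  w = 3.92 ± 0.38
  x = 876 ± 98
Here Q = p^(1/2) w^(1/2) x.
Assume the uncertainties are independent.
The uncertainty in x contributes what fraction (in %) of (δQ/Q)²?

(δQ/Q)² = (½·δp/p)² + (½·δw/w)² + (1·δx/x)²
  p term: (0.5×0.0104)² = 2.69e-05
  w term: (0.5×0.0969)² = 0.00235
  x term: (1×0.112)² = 0.0125
Total = 0.0149. Share from x = 0.0125/0.0149 = 0.840.

84.0%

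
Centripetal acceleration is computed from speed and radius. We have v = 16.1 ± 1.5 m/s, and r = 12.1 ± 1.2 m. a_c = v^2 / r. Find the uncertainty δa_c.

4.52 m/s^2

Since a_c is a product/quotient, work with relative uncertainties:
  (2·δv/v)² = (2×0.0932)² = 0.0347;  (-1·δr/r)² = (-1×0.0992)² = 0.00984
δa_c/a_c = √(0.0446) = 0.211
a_c = 21.4 m/s^2, so δa_c = 0.211 × 21.4 = 4.52 m/s^2.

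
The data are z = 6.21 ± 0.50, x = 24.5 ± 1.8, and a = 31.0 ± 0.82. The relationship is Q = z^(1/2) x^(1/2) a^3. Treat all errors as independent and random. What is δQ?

Products/powers → add relative errors in quadrature, weighted by exponent:
  (½·δz/z)² = (0.5×0.0805)² = 0.00162;  (½·δx/x)² = (0.5×0.0735)² = 0.00135;  (3·δa/a)² = (3×0.0265)² = 0.00630
δQ/Q = √(0.00927) = 0.0963
Q = 3.67e+05, so δQ = 0.0963 × 3.67e+05 = 35400.

35400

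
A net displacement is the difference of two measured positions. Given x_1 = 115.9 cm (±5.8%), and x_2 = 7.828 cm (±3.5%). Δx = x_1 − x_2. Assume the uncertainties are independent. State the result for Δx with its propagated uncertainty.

108.1 ± 6.73 cm

Sums and differences: (δΔx)² = Σ (cᵢ δxᵢ)².
  (δx_1)² = 45.2;  (δx_2)² = 0.0751
δΔx = √(45.3) = 6.73 cm
Δx = 108.1 cm.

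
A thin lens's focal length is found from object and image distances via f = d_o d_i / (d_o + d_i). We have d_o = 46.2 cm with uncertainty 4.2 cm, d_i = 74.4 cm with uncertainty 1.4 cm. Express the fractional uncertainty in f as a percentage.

5.65%

∂f/∂d_o = (d_i/(d_o+d_i))² = 0.381;  ∂f/∂d_i = (d_o/(d_o+d_i))² = 0.147
δf = √((∂f/∂d_o · δd_o)² + (∂f/∂d_i · δd_i)²) = √(2.56 + 0.0422) = 1.61 cm
f = 28.5 cm, so δf/f = 1.61/28.5 = 0.0565.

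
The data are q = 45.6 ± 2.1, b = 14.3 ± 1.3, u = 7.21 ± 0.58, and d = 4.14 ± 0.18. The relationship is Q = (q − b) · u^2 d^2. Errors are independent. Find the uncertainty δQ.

5550

Let w = q − b = 31.3. δw = √(δq² + δb²) = √(4.41 + 1.69) = 2.47, so δw/w = 0.0789.
Q is then a monomial in w, u, d:
δQ/Q = √((δw/w)² + (2·δu/u)² + (2·δd/d)²) = √(0.00623 + 0.0259 + 0.00756) = 0.199
Q = 27900, so δQ = 0.199 × 27900 = 5550.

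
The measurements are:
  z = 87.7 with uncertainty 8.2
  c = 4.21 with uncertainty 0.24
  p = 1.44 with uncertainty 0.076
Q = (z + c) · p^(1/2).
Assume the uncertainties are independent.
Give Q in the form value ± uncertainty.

110 ± 10.3

Let u = z + c = 91.9. δu = √(δz² + δc²) = √(67.2 + 0.0576) = 8.20, so δu/u = 0.0893.
Q is then a monomial in u, p:
δQ/Q = √((δu/u)² + (½·δp/p)²) = √(0.00797 + 0.000696) = 0.0931
Q = 110, so δQ = 0.0931 × 110 = 10.3.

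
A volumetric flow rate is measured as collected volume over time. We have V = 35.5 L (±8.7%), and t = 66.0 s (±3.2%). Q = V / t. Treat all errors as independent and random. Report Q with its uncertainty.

0.538 ± 0.0499 L/s

Each factor contributes (exponent × relative error)² to (δQ/Q)²:
  (1·δV/V)² = (1×0.0870)² = 0.00757;  (-1·δt/t)² = (-1×0.0320)² = 0.00102
δQ/Q = √(0.00859) = 0.0927
Q = 0.538 L/s, so δQ = 0.0927 × 0.538 = 0.0499 L/s.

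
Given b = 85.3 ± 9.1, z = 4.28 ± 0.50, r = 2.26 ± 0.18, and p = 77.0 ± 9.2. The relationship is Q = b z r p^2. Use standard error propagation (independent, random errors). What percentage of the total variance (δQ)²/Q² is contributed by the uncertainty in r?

(δQ/Q)² = (1·δb/b)² + (1·δz/z)² + (1·δr/r)² + (2·δp/p)²
  b term: (1×0.107)² = 0.0114
  z term: (1×0.117)² = 0.0136
  r term: (1×0.0796)² = 0.00634
  p term: (2×0.119)² = 0.0571
Total = 0.0885. Share from r = 0.00634/0.0885 = 0.0717.

7.17%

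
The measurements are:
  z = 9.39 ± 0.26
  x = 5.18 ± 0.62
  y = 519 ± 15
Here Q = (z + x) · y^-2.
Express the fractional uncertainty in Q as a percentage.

Let u = z + x = 14.6. δu = √(δz² + δx²) = √(0.0676 + 0.384) = 0.672, so δu/u = 0.0461.
Q is then a monomial in u, y:
δQ/Q = √((δu/u)² + (-2·δy/y)²) = √(0.00213 + 0.00334) = 0.0740

7.40%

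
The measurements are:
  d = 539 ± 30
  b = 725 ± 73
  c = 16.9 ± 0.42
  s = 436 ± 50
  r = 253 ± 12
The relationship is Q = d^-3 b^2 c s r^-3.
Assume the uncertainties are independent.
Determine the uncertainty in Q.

Each factor contributes (exponent × relative error)² to (δQ/Q)²:
  (-3·δd/d)² = (-3×0.0557)² = 0.0279;  (2·δb/b)² = (2×0.101)² = 0.0406;  (1·δc/c)² = (1×0.0249)² = 0.000618;  (1·δs/s)² = (1×0.115)² = 0.0132;  (-3·δr/r)² = (-3×0.0474)² = 0.0202
δQ/Q = √(0.102) = 0.320
Q = 1.53e-06, so δQ = 0.320 × 1.53e-06 = 4.89e-07.

4.89e-07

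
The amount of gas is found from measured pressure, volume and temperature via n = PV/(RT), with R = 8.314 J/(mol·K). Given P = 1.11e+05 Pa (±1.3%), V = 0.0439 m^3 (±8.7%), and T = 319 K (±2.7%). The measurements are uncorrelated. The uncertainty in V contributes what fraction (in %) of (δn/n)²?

(δn/n)² = (1·δP/P)² + (1·δV/V)² + (-1·δT/T)²
  P term: (1×0.0130)² = 0.000169
  V term: (1×0.0870)² = 0.00757
  T term: (-1×0.0270)² = 0.000729
Total = 0.00847. Share from V = 0.00757/0.00847 = 0.894.

89.4%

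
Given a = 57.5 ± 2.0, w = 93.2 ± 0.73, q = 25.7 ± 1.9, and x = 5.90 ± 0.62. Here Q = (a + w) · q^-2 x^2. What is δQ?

Let u = a + w = 151. δu = √(δa² + δw²) = √(4.00 + 0.533) = 2.13, so δu/u = 0.0141.
Q is then a monomial in u, q, x:
δQ/Q = √((δu/u)² + (-2·δq/q)² + (2·δx/x)²) = √(0.000200 + 0.0219 + 0.0442) = 0.257
Q = 7.94, so δQ = 0.257 × 7.94 = 2.04.

2.04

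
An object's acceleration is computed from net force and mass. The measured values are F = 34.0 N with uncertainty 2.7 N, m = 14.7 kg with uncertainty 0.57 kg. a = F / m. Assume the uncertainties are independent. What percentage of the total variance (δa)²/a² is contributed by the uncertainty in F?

(δa/a)² = (1·δF/F)² + (-1·δm/m)²
  F term: (1×0.0794)² = 0.00631
  m term: (-1×0.0388)² = 0.00150
Total = 0.00781. Share from F = 0.00631/0.00781 = 0.807.

80.7%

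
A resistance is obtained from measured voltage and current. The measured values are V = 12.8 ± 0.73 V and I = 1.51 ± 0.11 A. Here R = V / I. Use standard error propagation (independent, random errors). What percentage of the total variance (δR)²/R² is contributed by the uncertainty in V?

38.0%

(δR/R)² = (1·δV/V)² + (-1·δI/I)²
  V term: (1×0.0570)² = 0.00325
  I term: (-1×0.0728)² = 0.00531
Total = 0.00856. Share from V = 0.00325/0.00856 = 0.380.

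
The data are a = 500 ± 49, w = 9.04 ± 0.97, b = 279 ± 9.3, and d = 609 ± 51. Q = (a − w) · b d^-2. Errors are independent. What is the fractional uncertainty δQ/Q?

Let u = a − w = 491. δu = √(δa² + δw²) = √(2400 + 0.941) = 49.0, so δu/u = 0.0998.
Q is then a monomial in u, b, d:
δQ/Q = √((δu/u)² + (1·δb/b)² + (-2·δd/d)²) = √(0.00996 + 0.00111 + 0.0281) = 0.198

0.198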